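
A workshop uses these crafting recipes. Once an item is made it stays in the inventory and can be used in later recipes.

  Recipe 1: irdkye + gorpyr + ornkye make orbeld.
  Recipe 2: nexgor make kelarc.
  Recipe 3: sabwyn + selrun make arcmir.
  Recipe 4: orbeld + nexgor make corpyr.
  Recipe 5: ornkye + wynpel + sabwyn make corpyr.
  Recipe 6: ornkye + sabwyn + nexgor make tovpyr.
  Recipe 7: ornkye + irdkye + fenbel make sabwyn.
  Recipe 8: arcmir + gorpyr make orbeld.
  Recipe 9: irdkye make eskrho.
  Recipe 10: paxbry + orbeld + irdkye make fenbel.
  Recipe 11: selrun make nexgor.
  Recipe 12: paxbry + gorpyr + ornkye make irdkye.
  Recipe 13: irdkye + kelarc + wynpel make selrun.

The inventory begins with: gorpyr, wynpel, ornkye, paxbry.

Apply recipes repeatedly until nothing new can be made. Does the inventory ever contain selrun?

No

selrun would need irdkye, kelarc, and wynpel (Recipe 13), but kelarc is never obtained.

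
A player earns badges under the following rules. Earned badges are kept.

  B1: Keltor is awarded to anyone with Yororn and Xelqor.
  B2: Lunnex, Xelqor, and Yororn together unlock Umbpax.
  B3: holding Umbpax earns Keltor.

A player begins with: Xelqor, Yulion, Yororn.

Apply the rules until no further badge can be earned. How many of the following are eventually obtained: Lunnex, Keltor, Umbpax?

1

With Yororn and Xelqor, Keltor is earned (B1).
No rule produces Lunnex, and it is not given.
Keltor: reached.
Umbpax would need Lunnex, Xelqor, and Yororn (B2), but Lunnex is never earned.
Reached: Keltor — 1 of the 3.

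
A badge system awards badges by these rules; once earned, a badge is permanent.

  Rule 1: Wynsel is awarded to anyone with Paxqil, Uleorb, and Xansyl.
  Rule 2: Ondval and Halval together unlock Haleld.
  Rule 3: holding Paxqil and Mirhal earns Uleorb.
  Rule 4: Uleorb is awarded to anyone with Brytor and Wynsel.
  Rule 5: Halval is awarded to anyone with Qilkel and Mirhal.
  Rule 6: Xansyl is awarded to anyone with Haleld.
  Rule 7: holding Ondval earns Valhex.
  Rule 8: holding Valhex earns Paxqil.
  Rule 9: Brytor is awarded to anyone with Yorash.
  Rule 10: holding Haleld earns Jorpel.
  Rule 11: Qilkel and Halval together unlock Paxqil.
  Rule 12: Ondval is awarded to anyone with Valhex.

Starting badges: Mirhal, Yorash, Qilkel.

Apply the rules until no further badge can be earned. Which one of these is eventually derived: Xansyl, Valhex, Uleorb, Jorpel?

Uleorb

With Qilkel and Mirhal, Halval is earned (Rule 5).
With Qilkel and Halval, Paxqil is earned (Rule 11).
With Paxqil and Mirhal, Uleorb is earned (Rule 3).
Jorpel would need Haleld (Rule 10), but Haleld is never earned. Xansyl would need Haleld (Rule 6), but Haleld is never earned. Valhex would need Ondval (Rule 7), but Ondval is never earned.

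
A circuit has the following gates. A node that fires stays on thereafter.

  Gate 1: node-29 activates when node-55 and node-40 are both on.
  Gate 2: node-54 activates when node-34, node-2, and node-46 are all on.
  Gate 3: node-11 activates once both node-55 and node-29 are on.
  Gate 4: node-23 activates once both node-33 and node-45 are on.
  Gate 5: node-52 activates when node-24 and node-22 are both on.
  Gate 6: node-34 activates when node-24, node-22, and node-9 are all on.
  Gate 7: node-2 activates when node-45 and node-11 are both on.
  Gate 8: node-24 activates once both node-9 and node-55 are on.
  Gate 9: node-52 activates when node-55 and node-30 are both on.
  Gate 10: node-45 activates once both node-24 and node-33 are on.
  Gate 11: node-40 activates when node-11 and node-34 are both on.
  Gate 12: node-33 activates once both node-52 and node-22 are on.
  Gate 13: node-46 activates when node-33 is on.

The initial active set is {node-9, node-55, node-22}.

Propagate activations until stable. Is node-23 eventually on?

Gate 8: node-9 and node-55 on → node-24 on.
node-24 and node-22 are on, so node-52 activates (Gate 5).
Gate 12: node-52 and node-22 on → node-33 on.
Gate 10: node-24 and node-33 on → node-45 on.
Gate 4: node-33 and node-45 on → node-23 on.

Yes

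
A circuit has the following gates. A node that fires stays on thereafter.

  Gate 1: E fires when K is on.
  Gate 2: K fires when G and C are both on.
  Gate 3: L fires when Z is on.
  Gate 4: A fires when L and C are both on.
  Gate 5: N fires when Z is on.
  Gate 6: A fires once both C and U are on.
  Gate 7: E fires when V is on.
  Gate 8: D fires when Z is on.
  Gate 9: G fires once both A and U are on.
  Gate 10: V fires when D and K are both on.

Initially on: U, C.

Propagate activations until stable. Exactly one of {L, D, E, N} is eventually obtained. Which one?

C and U are on, so A fires (Gate 6).
A and U are on, so G fires (Gate 9).
Gate 2: G and C on → K on.
K is on, so E fires (Gate 1).
N would need Z (Gate 5), but Z never turns on. L would need Z (Gate 3), but Z never turns on. D would need Z (Gate 8), but Z never turns on.

E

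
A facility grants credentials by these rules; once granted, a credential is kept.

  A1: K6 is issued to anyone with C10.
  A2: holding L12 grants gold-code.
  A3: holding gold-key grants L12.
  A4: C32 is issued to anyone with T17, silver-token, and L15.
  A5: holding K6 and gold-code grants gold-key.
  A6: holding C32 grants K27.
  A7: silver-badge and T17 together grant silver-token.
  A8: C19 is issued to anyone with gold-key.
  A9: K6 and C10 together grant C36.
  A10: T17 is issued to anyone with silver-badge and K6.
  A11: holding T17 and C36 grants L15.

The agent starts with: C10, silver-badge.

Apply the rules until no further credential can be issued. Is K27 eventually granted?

Yes

Holding C10 grants K6 (A1).
Holding K6 and C10 grants C36 (A9).
Holding silver-badge and K6 grants T17 (A10).
Holding silver-badge and T17 grants silver-token (A7).
Holding T17 and C36 grants L15 (A11).
Holding T17, silver-token, and L15 grants C32 (A4).
Holding C32 grants K27 (A6).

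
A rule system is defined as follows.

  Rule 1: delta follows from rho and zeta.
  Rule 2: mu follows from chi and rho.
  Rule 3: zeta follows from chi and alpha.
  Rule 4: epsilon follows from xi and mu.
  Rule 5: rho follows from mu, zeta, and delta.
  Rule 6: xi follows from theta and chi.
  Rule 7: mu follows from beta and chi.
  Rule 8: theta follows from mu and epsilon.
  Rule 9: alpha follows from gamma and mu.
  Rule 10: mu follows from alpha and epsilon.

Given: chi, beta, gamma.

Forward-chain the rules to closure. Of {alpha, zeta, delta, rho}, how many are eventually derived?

beta and chi hold, so mu follows (Rule 7).
From gamma and mu, Rule 9 gives alpha.
From chi and alpha, Rule 3 gives zeta.
alpha: reached.
zeta: reached.
delta would need rho and zeta (Rule 1), but rho is never established.
rho would need mu, zeta, and delta (Rule 5), but delta is never established.
Reached: alpha and zeta — 2 of the 4.

2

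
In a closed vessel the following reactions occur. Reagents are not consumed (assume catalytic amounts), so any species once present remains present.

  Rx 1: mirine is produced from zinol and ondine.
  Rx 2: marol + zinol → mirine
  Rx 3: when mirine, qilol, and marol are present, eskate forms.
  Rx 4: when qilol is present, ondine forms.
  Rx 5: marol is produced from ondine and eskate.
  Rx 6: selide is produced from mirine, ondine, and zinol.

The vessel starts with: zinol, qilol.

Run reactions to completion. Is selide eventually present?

Yes

qilol present → ondine forms (Rx 4).
zinol and ondine present → mirine forms (Rx 1).
mirine, ondine, and zinol present → selide forms (Rx 6).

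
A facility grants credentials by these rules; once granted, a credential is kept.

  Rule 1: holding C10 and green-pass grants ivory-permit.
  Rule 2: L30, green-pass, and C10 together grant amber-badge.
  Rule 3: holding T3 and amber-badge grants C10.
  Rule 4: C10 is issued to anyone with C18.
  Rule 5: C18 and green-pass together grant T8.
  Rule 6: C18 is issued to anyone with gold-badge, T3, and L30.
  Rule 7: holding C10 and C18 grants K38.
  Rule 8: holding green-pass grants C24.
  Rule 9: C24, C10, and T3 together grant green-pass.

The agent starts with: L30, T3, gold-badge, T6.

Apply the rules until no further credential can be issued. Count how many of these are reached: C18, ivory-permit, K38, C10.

Holding gold-badge, T3, and L30 grants C18 (Rule 6).
Holding C18 grants C10 (Rule 4).
Holding C10 and C18 grants K38 (Rule 7).
C18: reached.
ivory-permit would need C10 and green-pass (Rule 1), but green-pass is never granted.
K38: reached.
C10: reached.
Reached: C18, K38, and C10 — 3 of the 4.

3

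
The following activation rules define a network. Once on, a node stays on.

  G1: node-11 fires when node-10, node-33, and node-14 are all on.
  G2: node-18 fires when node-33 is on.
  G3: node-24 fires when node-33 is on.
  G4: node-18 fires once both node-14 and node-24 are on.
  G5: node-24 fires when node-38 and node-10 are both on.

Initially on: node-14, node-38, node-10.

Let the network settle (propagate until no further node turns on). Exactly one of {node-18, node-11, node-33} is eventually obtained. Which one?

G5: node-38 and node-10 on → node-24 on.
G4: node-14 and node-24 on → node-18 on.
node-11 would need node-10, node-33, and node-14 (G1), but node-33 never turns on. No rule produces node-33, and it is not given.

node-18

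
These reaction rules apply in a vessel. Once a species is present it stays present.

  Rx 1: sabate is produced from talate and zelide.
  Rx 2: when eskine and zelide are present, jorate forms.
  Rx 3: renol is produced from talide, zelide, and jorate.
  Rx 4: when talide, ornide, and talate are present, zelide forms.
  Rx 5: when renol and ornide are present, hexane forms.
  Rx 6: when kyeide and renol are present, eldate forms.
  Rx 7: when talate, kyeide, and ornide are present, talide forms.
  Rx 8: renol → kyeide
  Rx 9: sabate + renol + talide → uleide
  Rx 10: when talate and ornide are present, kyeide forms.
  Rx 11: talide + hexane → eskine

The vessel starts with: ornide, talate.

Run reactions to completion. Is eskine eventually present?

eskine would need talide and hexane (Rx 11), but hexane never forms.

No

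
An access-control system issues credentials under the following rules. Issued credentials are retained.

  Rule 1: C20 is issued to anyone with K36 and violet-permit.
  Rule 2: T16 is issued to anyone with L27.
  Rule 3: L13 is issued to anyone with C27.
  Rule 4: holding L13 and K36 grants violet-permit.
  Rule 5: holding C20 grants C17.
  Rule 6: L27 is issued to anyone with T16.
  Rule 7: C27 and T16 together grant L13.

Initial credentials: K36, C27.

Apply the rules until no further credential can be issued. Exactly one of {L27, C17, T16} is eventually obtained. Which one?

C17

Holding C27 grants L13 (Rule 3).
Holding L13 and K36 grants violet-permit (Rule 4).
Holding K36 and violet-permit grants C20 (Rule 1).
Holding C20 grants C17 (Rule 5).
T16 would need L27 (Rule 2), but L27 is never granted. L27 would need T16 (Rule 6), but T16 is never granted.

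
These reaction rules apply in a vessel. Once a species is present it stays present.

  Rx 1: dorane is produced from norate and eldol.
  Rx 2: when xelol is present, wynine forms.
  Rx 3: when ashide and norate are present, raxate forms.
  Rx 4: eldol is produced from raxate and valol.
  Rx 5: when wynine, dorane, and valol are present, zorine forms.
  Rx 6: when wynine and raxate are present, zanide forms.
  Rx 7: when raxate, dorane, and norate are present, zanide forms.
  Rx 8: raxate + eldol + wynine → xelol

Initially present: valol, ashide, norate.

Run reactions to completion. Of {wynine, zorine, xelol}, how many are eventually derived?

wynine would need xelol (Rx 2), but xelol never forms.
zorine would need wynine, dorane, and valol (Rx 5), but wynine never forms.
xelol would need raxate, eldol, and wynine (Rx 8), but wynine never forms.
None of the 3 are reached.

0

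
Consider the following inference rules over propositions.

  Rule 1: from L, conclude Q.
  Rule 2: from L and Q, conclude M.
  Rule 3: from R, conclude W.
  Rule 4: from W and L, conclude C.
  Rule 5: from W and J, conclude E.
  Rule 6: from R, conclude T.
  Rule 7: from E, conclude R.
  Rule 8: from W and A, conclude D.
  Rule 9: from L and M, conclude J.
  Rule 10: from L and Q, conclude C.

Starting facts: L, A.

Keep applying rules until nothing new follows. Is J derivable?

Yes

From L, Rule 1 gives Q.
L and Q hold, so M follows (Rule 2).
From L and M, Rule 9 gives J.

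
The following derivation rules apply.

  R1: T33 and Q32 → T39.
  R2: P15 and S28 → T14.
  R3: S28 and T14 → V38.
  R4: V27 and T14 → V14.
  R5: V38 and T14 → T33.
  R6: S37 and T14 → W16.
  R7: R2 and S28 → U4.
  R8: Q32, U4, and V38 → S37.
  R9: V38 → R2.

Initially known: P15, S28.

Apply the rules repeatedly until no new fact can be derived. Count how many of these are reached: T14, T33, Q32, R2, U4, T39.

From P15 and S28, R2 gives T14.
S28 and T14 hold, so V38 follows (R3).
V38 and T14 hold, so T33 follows (R5).
V38 holds, so R2 follows (R9).
From R2 and S28, R7 gives U4.
T14: reached.
T33: reached.
No rule produces Q32, and it is not given.
R2: reached.
U4: reached.
T39 would need T33 and Q32 (R1), but Q32 is never established.
Reached: T14, T33, R2, and U4 — 4 of the 6.

4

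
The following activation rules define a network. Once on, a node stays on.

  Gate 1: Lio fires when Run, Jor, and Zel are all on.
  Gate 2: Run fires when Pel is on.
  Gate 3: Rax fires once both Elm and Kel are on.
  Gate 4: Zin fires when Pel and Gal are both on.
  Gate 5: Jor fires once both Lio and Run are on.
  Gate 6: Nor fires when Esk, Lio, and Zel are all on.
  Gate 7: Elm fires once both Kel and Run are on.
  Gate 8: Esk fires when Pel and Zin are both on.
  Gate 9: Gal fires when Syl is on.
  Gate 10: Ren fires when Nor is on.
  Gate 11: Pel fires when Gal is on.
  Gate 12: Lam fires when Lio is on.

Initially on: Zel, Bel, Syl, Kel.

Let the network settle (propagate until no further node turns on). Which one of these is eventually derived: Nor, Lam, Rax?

Syl is on, so Gal fires (Gate 9).
Gal is on, so Pel fires (Gate 11).
Gate 2: Pel on → Run on.
Gate 7: Kel and Run on → Elm on.
Gate 3: Elm and Kel on → Rax on.
Nor would need Esk, Lio, and Zel (Gate 6), but Lio never turns on. Lam would need Lio (Gate 12), but Lio never turns on.

Rax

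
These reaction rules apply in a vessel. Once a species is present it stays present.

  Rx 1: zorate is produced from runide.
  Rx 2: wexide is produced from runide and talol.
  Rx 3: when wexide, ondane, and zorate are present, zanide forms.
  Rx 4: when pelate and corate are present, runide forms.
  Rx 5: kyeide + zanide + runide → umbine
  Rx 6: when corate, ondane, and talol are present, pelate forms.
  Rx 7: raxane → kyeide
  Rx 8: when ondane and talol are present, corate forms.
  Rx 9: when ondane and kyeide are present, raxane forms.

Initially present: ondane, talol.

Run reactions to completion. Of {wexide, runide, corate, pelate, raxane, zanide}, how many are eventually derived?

ondane and talol present → corate forms (Rx 8).
corate, ondane, and talol present → pelate forms (Rx 6).
pelate and corate present → runide forms (Rx 4).
runide and talol present → wexide forms (Rx 2).
runide present → zorate forms (Rx 1).
wexide, ondane, and zorate present → zanide forms (Rx 3).
wexide: reached.
runide: reached.
corate: reached.
pelate: reached.
raxane would need ondane and kyeide (Rx 9), but kyeide never forms.
zanide: reached.
Reached: wexide, runide, corate, pelate, and zanide — 5 of the 6.

5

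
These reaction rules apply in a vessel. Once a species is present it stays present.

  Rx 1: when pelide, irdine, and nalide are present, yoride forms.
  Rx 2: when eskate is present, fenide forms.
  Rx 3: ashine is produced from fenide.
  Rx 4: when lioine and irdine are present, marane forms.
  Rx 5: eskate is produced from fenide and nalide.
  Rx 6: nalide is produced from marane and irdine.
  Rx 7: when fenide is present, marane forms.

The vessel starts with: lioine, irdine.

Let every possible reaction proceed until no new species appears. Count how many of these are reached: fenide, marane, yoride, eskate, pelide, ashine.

lioine and irdine present → marane forms (Rx 4).
fenide would need eskate (Rx 2), but eskate never forms.
marane: reached.
yoride would need pelide, irdine, and nalide (Rx 1), but pelide never forms.
eskate would need fenide and nalide (Rx 5), but fenide never forms.
No rule produces pelide, and it is not given.
ashine would need fenide (Rx 3), but fenide never forms.
Reached: marane — 1 of the 6.

1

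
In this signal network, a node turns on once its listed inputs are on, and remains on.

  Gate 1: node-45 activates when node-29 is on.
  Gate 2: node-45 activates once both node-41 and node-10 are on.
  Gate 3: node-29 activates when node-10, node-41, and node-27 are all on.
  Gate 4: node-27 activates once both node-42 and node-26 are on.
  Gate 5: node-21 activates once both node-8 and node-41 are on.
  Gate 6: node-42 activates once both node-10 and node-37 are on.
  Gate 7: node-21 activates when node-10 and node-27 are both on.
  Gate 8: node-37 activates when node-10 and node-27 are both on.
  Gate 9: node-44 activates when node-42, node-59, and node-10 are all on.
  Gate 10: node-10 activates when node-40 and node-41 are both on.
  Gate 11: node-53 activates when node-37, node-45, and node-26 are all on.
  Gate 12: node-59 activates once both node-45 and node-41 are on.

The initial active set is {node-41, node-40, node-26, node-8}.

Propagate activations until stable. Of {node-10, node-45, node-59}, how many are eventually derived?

3

Gate 10: node-40 and node-41 on → node-10 on.
node-41 and node-10 are on, so node-45 activates (Gate 2).
Gate 12: node-45 and node-41 on → node-59 on.
node-10: reached.
node-45: reached.
node-59: reached.
All 3 are reached.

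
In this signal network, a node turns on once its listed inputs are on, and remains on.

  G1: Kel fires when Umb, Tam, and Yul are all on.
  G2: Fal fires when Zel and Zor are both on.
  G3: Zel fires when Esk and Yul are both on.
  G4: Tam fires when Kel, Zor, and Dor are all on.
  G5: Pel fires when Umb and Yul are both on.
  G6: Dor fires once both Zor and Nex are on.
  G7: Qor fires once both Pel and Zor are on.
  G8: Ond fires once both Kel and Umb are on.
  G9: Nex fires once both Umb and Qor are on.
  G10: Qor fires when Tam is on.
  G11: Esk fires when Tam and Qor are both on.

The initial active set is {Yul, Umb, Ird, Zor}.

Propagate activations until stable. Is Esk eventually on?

Esk would need Tam and Qor (G11), but Tam never turns on.

No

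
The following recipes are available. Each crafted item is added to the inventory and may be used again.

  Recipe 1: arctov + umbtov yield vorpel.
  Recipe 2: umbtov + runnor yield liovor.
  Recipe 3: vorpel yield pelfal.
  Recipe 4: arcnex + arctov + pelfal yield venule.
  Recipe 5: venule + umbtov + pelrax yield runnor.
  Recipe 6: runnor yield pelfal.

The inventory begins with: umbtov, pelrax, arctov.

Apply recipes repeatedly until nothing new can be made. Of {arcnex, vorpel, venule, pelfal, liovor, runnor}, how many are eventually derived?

2

Using Recipe 1, arctov and umbtov make vorpel.
Using Recipe 3, vorpel makes pelfal.
No rule produces arcnex, and it is not given.
vorpel: reached.
venule would need arcnex, arctov, and pelfal (Recipe 4), but arcnex is never obtained.
pelfal: reached.
liovor would need umbtov and runnor (Recipe 2), but runnor is never obtained.
runnor would need venule, umbtov, and pelrax (Recipe 5), but venule is never obtained.
Reached: vorpel and pelfal — 2 of the 6.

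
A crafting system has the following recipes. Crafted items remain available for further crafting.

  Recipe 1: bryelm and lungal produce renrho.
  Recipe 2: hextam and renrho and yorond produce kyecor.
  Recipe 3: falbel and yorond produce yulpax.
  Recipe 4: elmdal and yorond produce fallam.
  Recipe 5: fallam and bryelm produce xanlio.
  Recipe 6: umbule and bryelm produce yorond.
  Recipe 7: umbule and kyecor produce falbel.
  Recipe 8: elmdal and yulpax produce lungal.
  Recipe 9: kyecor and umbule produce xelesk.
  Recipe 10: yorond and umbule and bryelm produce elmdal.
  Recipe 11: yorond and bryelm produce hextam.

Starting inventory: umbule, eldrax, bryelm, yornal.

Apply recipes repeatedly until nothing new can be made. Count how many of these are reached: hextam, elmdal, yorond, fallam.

Using Recipe 6, umbule and bryelm make yorond.
Using Recipe 10, yorond, umbule, and bryelm make elmdal.
yorond and bryelm → hextam (Recipe 11).
Using Recipe 4, elmdal and yorond make fallam.
hextam: reached.
elmdal: reached.
yorond: reached.
fallam: reached.
All 4 are reached.

4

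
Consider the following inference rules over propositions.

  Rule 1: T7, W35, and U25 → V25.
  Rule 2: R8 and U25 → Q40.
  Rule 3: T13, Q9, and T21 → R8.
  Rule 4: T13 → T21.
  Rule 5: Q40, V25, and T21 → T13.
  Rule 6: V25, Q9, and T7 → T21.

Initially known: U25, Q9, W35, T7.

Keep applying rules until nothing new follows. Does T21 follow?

Yes

T7, W35, and U25 hold, so V25 follows (Rule 1).
V25, Q9, and T7 hold, so T21 follows (Rule 6).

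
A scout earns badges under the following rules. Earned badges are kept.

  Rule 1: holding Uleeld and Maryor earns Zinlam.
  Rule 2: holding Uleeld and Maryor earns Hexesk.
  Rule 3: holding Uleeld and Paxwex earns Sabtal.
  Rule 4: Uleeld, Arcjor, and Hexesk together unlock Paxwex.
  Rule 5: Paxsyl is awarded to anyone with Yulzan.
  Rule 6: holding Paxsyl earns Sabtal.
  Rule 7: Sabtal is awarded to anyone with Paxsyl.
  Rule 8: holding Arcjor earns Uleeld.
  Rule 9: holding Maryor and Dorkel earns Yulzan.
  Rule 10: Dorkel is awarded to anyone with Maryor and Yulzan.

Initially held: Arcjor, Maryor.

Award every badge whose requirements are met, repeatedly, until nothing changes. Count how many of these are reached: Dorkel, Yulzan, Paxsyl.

0

Dorkel would need Maryor and Yulzan (Rule 10), but Yulzan is never earned.
Yulzan would need Maryor and Dorkel (Rule 9), but Dorkel is never earned.
Paxsyl would need Yulzan (Rule 5), but Yulzan is never earned.
None of the 3 are reached.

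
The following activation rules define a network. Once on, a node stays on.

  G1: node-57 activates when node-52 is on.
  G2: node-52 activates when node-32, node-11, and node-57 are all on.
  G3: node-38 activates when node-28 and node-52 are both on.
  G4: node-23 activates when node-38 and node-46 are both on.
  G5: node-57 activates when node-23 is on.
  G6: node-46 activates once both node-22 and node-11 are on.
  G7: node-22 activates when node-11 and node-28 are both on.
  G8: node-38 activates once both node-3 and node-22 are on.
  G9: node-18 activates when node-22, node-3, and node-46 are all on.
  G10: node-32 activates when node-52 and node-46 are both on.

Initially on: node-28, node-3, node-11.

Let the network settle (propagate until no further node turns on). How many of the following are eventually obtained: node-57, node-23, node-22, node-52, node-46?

node-11 and node-28 are on, so node-22 activates (G7).
node-3 and node-22 are on, so node-38 activates (G8).
G6: node-22 and node-11 on → node-46 on.
G4: node-38 and node-46 on → node-23 on.
G5: node-23 on → node-57 on.
node-57: reached.
node-23: reached.
node-22: reached.
node-52 would need node-32, node-11, and node-57 (G2), but node-32 never turns on.
node-46: reached.
Reached: node-57, node-23, node-22, and node-46 — 4 of the 5.

4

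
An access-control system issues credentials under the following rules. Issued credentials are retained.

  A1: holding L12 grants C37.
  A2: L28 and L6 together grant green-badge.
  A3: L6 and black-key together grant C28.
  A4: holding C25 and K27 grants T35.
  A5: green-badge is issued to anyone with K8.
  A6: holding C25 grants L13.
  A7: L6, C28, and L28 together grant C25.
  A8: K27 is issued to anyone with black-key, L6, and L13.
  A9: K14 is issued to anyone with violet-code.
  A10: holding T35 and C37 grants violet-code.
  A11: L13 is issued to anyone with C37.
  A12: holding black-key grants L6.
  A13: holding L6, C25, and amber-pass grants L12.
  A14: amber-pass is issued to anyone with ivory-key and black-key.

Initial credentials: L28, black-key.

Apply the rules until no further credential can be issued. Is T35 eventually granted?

Yes

Holding black-key grants L6 (A12).
Holding L6 and black-key grants C28 (A3).
Holding L6, C28, and L28 grants C25 (A7).
Holding C25 grants L13 (A6).
Holding black-key, L6, and L13 grants K27 (A8).
Holding C25 and K27 grants T35 (A4).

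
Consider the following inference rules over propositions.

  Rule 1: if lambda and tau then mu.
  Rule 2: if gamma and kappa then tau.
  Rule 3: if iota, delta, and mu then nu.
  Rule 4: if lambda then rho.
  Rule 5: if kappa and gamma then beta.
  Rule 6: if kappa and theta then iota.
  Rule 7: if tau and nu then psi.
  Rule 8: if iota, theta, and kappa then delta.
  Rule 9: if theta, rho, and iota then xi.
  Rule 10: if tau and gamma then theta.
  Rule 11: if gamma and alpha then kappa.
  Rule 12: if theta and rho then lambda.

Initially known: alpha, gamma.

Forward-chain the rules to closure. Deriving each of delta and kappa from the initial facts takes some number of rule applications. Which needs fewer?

kappa: gamma and alpha hold, so kappa follows (Rule 11). [1 rule application]
delta: gamma and alpha hold, so kappa follows (Rule 11). From gamma and kappa, Rule 2 gives tau. tau and gamma hold, so theta follows (Rule 10). kappa and theta hold, so iota follows (Rule 6). From iota, theta, and kappa, Rule 8 gives delta. [5 rule applications]
kappa needs fewer.

kappa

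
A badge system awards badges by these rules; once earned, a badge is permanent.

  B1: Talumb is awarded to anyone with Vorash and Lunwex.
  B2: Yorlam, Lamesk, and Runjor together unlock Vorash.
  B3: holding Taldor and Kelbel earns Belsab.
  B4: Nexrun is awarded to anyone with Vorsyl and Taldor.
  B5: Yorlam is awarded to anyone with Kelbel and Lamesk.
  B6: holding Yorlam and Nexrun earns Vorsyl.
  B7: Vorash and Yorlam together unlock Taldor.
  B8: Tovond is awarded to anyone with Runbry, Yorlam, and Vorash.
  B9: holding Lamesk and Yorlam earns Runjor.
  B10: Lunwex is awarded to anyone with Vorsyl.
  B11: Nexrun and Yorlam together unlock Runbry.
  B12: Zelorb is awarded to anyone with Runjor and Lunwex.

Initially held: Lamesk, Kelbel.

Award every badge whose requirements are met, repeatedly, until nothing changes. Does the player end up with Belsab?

With Kelbel and Lamesk, Yorlam is earned (B5).
With Lamesk and Yorlam, Runjor is earned (B9).
With Yorlam, Lamesk, and Runjor, Vorash is earned (B2).
With Vorash and Yorlam, Taldor is earned (B7).
With Taldor and Kelbel, Belsab is earned (B3).

Yes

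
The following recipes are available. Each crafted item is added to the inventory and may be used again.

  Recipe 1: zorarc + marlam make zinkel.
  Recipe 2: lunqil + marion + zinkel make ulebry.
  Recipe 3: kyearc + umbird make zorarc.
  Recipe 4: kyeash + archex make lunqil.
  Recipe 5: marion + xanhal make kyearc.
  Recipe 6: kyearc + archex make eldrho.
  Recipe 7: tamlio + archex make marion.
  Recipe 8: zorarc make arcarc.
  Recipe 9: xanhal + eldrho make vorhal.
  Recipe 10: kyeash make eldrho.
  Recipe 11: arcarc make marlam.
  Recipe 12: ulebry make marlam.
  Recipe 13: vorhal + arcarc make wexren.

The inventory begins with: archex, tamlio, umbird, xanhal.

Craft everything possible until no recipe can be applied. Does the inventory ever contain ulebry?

No

ulebry would need lunqil, marion, and zinkel (Recipe 2), but lunqil is never obtained.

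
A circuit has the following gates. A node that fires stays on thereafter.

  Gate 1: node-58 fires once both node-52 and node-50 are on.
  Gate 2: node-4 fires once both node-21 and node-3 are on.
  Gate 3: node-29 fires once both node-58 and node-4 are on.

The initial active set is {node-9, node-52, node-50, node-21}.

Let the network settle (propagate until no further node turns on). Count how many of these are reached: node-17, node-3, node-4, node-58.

node-52 and node-50 are on, so node-58 fires (Gate 1).
No rule produces node-17, and it is not given.
No rule produces node-3, and it is not given.
node-4 would need node-21 and node-3 (Gate 2), but node-3 never turns on.
node-58: reached.
Reached: node-58 — 1 of the 4.

1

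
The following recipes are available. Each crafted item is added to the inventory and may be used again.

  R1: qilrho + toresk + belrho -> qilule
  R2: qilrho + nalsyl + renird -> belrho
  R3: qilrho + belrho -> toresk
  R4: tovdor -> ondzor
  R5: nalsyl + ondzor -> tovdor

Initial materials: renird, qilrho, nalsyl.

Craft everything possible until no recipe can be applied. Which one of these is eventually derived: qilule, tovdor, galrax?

qilule

Using R2, qilrho, nalsyl, and renird make belrho.
qilrho + belrho -> toresk (R3).
qilrho + toresk + belrho -> qilule (R1).
tovdor would need nalsyl and ondzor (R5), but ondzor is never obtained. No rule produces galrax, and it is not given.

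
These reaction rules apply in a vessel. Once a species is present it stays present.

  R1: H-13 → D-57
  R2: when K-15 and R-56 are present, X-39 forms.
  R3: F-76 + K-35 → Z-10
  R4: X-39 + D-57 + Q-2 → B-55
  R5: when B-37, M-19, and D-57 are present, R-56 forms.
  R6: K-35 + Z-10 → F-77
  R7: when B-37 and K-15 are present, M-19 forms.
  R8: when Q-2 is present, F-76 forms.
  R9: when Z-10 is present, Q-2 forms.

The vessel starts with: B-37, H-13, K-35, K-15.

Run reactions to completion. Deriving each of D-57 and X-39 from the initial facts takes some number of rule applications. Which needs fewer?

D-57

D-57: H-13 present → D-57 forms (R1). [1 rule application]
X-39: B-37 and K-15 present → M-19 forms (R7). H-13 present → D-57 forms (R1). B-37, M-19, and D-57 present → R-56 forms (R5). K-15 and R-56 present → X-39 forms (R2). [4 rule applications]
D-57 needs fewer.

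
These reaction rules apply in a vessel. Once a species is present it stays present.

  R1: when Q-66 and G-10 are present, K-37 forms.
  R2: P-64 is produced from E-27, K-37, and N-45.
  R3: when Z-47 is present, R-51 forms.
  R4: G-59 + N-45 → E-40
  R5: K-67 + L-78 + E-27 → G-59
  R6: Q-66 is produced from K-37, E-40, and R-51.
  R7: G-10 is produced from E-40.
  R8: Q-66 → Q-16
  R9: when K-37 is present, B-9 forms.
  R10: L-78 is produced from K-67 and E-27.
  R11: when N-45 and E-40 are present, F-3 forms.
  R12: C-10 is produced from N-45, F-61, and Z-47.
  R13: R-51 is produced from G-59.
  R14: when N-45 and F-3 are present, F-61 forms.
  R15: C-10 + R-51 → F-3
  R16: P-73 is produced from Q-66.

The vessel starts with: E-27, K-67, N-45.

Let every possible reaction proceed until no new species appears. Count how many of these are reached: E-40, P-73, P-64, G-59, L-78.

K-67 and E-27 present → L-78 forms (R10).
K-67, L-78, and E-27 present → G-59 forms (R5).
G-59 and N-45 present → E-40 forms (R4).
E-40: reached.
P-73 would need Q-66 (R16), but Q-66 never forms.
P-64 would need E-27, K-37, and N-45 (R2), but K-37 never forms.
G-59: reached.
L-78: reached.
Reached: E-40, G-59, and L-78 — 3 of the 5.

3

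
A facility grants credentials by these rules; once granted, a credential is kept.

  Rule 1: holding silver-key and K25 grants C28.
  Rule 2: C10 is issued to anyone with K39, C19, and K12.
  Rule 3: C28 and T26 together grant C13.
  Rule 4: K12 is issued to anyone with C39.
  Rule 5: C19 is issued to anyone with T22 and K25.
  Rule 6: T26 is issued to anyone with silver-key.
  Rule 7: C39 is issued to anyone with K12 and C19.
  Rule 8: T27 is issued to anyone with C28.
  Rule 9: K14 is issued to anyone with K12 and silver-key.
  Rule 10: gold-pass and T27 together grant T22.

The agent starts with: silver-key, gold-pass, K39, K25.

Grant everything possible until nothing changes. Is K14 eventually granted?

K14 would need K12 and silver-key (Rule 9), but K12 is never granted.

No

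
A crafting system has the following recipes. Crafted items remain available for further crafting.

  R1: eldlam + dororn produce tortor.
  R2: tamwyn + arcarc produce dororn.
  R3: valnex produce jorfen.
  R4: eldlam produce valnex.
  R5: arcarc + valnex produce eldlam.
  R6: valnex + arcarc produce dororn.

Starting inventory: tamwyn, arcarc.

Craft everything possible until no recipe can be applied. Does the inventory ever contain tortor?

No

tortor would need eldlam and dororn (R1), but eldlam is never obtained.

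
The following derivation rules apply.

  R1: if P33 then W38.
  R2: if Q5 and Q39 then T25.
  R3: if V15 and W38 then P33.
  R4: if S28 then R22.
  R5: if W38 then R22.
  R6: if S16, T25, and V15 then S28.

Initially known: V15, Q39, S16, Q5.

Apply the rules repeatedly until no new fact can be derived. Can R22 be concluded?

Q5 and Q39 hold, so T25 follows (R2).
From S16, T25, and V15, R6 gives S28.
S28 holds, so R22 follows (R4).

Yes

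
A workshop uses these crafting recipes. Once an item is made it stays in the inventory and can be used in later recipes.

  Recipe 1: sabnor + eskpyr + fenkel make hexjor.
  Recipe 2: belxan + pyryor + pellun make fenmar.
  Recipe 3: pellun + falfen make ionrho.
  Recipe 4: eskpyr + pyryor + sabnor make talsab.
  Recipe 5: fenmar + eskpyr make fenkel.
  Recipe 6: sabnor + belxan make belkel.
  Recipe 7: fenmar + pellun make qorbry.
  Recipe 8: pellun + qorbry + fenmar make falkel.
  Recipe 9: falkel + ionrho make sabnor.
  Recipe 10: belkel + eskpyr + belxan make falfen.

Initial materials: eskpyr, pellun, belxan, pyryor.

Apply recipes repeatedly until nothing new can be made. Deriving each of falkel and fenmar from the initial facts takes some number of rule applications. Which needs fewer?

fenmar

fenmar: Using Recipe 2, belxan, pyryor, and pellun make fenmar. [1 rule application]
falkel: belxan + pyryor + pellun → fenmar (Recipe 2). Using Recipe 7, fenmar and pellun make qorbry. pellun + qorbry + fenmar → falkel (Recipe 8). [3 rule applications]
fenmar needs fewer.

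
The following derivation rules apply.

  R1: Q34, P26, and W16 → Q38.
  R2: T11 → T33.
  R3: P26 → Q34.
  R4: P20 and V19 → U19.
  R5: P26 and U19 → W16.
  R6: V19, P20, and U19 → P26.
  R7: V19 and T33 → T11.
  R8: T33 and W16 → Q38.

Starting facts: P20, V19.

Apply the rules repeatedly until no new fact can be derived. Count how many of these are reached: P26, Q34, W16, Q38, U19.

From P20 and V19, R4 gives U19.
V19, P20, and U19 hold, so P26 follows (R6).
From P26 and U19, R5 gives W16.
P26 holds, so Q34 follows (R3).
From Q34, P26, and W16, R1 gives Q38.
P26: reached.
Q34: reached.
W16: reached.
Q38: reached.
U19: reached.
All 5 are reached.

5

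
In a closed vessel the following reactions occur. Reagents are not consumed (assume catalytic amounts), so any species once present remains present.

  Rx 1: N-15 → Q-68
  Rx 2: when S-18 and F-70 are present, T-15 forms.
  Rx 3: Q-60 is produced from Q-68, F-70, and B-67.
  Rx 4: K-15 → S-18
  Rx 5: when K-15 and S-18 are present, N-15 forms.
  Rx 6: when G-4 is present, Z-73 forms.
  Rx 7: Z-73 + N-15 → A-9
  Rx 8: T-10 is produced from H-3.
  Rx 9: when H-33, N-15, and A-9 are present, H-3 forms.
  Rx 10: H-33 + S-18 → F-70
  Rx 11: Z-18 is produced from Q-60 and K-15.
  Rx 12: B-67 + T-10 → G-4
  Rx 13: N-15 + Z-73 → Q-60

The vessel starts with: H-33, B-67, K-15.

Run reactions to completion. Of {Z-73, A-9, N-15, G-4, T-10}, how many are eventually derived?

1

K-15 present → S-18 forms (Rx 4).
K-15 and S-18 present → N-15 forms (Rx 5).
Z-73 would need G-4 (Rx 6), but G-4 never forms.
A-9 would need Z-73 and N-15 (Rx 7), but Z-73 never forms.
N-15: reached.
G-4 would need B-67 and T-10 (Rx 12), but T-10 never forms.
T-10 would need H-3 (Rx 8), but H-3 never forms.
Reached: N-15 — 1 of the 5.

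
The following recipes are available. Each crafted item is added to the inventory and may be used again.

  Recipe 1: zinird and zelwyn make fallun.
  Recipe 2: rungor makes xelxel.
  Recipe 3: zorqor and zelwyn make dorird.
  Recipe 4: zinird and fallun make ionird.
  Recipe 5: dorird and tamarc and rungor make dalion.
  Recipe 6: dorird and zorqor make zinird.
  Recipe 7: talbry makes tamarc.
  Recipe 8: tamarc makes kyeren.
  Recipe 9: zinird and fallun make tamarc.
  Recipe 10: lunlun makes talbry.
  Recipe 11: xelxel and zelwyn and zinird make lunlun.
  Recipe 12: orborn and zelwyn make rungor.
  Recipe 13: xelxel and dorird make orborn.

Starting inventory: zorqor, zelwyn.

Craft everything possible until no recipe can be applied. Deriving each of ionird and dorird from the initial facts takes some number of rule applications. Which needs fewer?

dorird

dorird: zorqor and zelwyn → dorird (Recipe 3). [1 rule application]
ionird: Using Recipe 3, zorqor and zelwyn make dorird. dorird and zorqor → zinird (Recipe 6). Using Recipe 1, zinird and zelwyn make fallun. Using Recipe 4, zinird and fallun make ionird. [4 rule applications]
dorird needs fewer.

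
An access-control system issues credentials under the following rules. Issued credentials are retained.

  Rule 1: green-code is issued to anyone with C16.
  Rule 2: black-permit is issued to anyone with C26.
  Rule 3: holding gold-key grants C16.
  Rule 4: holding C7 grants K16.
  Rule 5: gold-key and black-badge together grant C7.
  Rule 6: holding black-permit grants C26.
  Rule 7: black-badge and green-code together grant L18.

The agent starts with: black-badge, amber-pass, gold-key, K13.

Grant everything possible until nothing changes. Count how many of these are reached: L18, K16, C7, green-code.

4

Holding gold-key and black-badge grants C7 (Rule 5).
Holding gold-key grants C16 (Rule 3).
Holding C7 grants K16 (Rule 4).
Holding C16 grants green-code (Rule 1).
Holding black-badge and green-code grants L18 (Rule 7).
L18: reached.
K16: reached.
C7: reached.
green-code: reached.
All 4 are reached.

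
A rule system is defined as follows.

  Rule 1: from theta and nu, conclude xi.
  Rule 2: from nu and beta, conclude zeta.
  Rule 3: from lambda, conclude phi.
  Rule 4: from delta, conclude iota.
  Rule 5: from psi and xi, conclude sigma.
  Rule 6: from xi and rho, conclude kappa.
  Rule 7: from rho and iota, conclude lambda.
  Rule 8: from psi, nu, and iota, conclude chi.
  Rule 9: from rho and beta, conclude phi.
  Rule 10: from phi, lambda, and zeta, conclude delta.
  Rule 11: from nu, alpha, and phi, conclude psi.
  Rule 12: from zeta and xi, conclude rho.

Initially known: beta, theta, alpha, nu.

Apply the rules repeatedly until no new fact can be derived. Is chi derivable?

No

chi would need psi, nu, and iota (Rule 8), but iota is never established.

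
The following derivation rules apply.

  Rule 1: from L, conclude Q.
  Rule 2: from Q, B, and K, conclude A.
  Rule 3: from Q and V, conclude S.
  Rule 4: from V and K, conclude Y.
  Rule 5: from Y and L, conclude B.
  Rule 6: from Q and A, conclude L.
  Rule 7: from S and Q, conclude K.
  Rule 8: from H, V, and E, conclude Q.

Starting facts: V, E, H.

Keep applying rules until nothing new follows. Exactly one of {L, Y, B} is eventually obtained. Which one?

H, V, and E hold, so Q follows (Rule 8).
From Q and V, Rule 3 gives S.
S and Q hold, so K follows (Rule 7).
From V and K, Rule 4 gives Y.
B would need Y and L (Rule 5), but L is never established. L would need Q and A (Rule 6), but A is never established.

Y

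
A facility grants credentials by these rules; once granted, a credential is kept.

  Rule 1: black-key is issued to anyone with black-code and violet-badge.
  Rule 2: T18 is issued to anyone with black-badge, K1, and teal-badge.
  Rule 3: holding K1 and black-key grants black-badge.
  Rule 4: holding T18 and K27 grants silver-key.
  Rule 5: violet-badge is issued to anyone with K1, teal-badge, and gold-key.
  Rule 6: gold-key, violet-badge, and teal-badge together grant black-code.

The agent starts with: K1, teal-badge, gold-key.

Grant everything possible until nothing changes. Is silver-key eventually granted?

No

silver-key would need T18 and K27 (Rule 4), but K27 is never granted.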